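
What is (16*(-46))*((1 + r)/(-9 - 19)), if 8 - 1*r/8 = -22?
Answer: 44344/7 ≈ 6334.9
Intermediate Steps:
r = 240 (r = 64 - 8*(-22) = 64 + 176 = 240)
(16*(-46))*((1 + r)/(-9 - 19)) = (16*(-46))*((1 + 240)/(-9 - 19)) = -177376/(-28) = -177376*(-1)/28 = -736*(-241/28) = 44344/7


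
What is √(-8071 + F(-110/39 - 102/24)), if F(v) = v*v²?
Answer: I*√1247328937257/12168 ≈ 91.785*I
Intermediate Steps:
F(v) = v³
√(-8071 + F(-110/39 - 102/24)) = √(-8071 + (-110/39 - 102/24)³) = √(-8071 + (-110*1/39 - 102*1/24)³) = √(-8071 + (-110/39 - 17/4)³) = √(-8071 + (-1103/156)³) = √(-8071 - 1341919727/3796416) = √(-31982793263/3796416) = I*√1247328937257/12168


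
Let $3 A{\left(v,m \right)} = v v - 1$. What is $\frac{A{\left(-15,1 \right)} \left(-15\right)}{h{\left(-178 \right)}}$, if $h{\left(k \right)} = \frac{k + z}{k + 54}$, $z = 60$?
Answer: $- \frac{69440}{59} \approx -1176.9$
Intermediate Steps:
$A{\left(v,m \right)} = - \frac{1}{3} + \frac{v^{2}}{3}$ ($A{\left(v,m \right)} = \frac{v v - 1}{3} = \frac{v^{2} - 1}{3} = \frac{-1 + v^{2}}{3} = - \frac{1}{3} + \frac{v^{2}}{3}$)
$h{\left(k \right)} = \frac{60 + k}{54 + k}$ ($h{\left(k \right)} = \frac{k + 60}{k + 54} = \frac{60 + k}{54 + k}$)
$\frac{A{\left(-15,1 \right)} \left(-15\right)}{h{\left(-178 \right)}} = \frac{\left(- \frac{1}{3} + \frac{\left(-15\right)^{2}}{3}\right) \left(-15\right)}{\frac{1}{54 - 178} \left(60 - 178\right)} = \frac{\left(- \frac{1}{3} + \frac{1}{3} \cdot 225\right) \left(-15\right)}{\frac{1}{-124} \left(-118\right)} = \frac{\left(- \frac{1}{3} + 75\right) \left(-15\right)}{\left(- \frac{1}{124}\right) \left(-118\right)} = \frac{\frac{224}{3} \left(-15\right)}{\frac{59}{62}} = \left(-1120\right) \frac{62}{59} = - \frac{69440}{59}$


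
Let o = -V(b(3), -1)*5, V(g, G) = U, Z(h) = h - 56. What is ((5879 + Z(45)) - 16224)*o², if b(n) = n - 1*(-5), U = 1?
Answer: -258900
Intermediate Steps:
b(n) = 5 + n (b(n) = n + 5 = 5 + n)
Z(h) = -56 + h
V(g, G) = 1
o = -5 (o = -1*1*5 = -1*5 = -5)
((5879 + Z(45)) - 16224)*o² = ((5879 + (-56 + 45)) - 16224)*(-5)² = ((5879 - 11) - 16224)*25 = (5868 - 16224)*25 = -10356*25 = -258900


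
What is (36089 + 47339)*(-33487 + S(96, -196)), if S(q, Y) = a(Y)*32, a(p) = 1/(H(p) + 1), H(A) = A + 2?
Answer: -539197082844/193 ≈ -2.7938e+9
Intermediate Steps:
H(A) = 2 + A
a(p) = 1/(3 + p) (a(p) = 1/((2 + p) + 1) = 1/(3 + p))
S(q, Y) = 32/(3 + Y)
(36089 + 47339)*(-33487 + S(96, -196)) = (36089 + 47339)*(-33487 + 32/(3 - 196)) = 83428*(-33487 + 32/(-193)) = 83428*(-33487 + 32*(-1/193)) = 83428*(-33487 - 32/193) = 83428*(-6463023/193) = -539197082844/193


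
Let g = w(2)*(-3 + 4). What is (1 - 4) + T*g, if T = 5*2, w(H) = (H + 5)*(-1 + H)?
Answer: 67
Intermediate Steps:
w(H) = (-1 + H)*(5 + H) (w(H) = (5 + H)*(-1 + H) = (-1 + H)*(5 + H))
g = 7 (g = (-5 + 2² + 4*2)*(-3 + 4) = (-5 + 4 + 8)*1 = 7*1 = 7)
T = 10
(1 - 4) + T*g = (1 - 4) + 10*7 = -3 + 70 = 67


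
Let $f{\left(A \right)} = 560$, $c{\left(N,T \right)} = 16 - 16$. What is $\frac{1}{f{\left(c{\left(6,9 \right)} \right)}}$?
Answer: $\frac{1}{560} \approx 0.0017857$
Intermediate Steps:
$c{\left(N,T \right)} = 0$ ($c{\left(N,T \right)} = 16 - 16 = 0$)
$\frac{1}{f{\left(c{\left(6,9 \right)} \right)}} = \frac{1}{560}$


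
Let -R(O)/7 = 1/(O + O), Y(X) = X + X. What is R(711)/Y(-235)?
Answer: 7/668340 ≈ 1.0474e-5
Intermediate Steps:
Y(X) = 2*X
R(O) = -7/(2*O) (R(O) = -7/(O + O) = -7*1/(2*O) = -7/(2*O))
R(711)/Y(-235) = (-7/2/711)/((2*(-235))) = -7/2*1/711/(-470) = -7/1422*(-1/470) = 7/668340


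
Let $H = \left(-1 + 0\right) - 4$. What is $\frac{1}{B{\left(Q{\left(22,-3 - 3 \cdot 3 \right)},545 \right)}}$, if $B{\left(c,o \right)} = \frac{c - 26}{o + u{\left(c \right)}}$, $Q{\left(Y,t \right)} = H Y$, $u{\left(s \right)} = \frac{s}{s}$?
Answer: $- \frac{273}{68} \approx -4.0147$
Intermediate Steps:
$H = -5$ ($H = -1 - 4 = -5$)
$u{\left(s \right)} = 1$
$Q{\left(Y,t \right)} = - 5 Y$
$B{\left(c,o \right)} = \frac{-26 + c}{1 + o}$ ($B{\left(c,o \right)} = \frac{c - 26}{o + 1} = \frac{-26 + c}{1 + o}$)
$\frac{1}{B{\left(Q{\left(22,-3 - 3 \cdot 3 \right)},545 \right)}} = \frac{1}{\frac{1}{1 + 545} \left(-26 - 110\right)} = \frac{1}{\frac{1}{546} \left(-26 - 110\right)} = \frac{1}{\frac{1}{546} \left(-136\right)} = \frac{1}{- \frac{68}{273}} = - \frac{273}{68}$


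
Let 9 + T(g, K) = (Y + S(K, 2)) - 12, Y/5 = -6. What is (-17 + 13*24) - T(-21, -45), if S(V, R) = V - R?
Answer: 393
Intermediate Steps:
Y = -30 (Y = 5*(-6) = -30)
T(g, K) = -53 + K (T(g, K) = -9 + ((-30 + (K - 1*2)) - 12) = -9 + ((-30 + (K - 2)) - 12) = -9 + ((-30 + (-2 + K)) - 12) = -9 + ((-32 + K) - 12) = -9 + (-44 + K) = -53 + K)
(-17 + 13*24) - T(-21, -45) = (-17 + 13*24) - (-53 - 45) = (-17 + 312) - 1*(-98) = 295 + 98 = 393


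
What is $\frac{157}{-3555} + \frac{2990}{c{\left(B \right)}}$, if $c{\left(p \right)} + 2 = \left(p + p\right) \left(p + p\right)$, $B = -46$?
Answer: $\frac{4650458}{15041205} \approx 0.30918$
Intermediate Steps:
$c{\left(p \right)} = -2 + 4 p^{2}$ ($c{\left(p \right)} = -2 + \left(p + p\right) \left(p + p\right) = -2 + 2 p 2 p = -2 + 4 p^{2}$)
$\frac{157}{-3555} + \frac{2990}{c{\left(B \right)}} = \frac{157}{-3555} + \frac{2990}{-2 + 4 \left(-46\right)^{2}} = 157 \left(- \frac{1}{3555}\right) + \frac{2990}{-2 + 4 \cdot 2116} = - \frac{157}{3555} + \frac{2990}{-2 + 8464} = - \frac{157}{3555} + \frac{2990}{8462} = - \frac{157}{3555} + 2990 \cdot \frac{1}{8462} = - \frac{157}{3555} + \frac{1495}{4231} = \frac{4650458}{15041205}$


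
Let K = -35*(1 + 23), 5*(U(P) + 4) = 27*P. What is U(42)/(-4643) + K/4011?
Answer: -1141374/4434065 ≈ -0.25741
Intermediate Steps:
U(P) = -4 + 27*P/5 (U(P) = -4 + (27*P)/5 = -4 + 27*P/5)
K = -840 (K = -35*24 = -840)
U(42)/(-4643) + K/4011 = (-4 + (27/5)*42)/(-4643) - 840/4011 = (-4 + 1134/5)*(-1/4643) - 840*1/4011 = (1114/5)*(-1/4643) - 40/191 = -1114/23215 - 40/191 = -1141374/4434065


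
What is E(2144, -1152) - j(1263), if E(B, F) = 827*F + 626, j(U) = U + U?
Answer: -954604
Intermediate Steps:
j(U) = 2*U
E(B, F) = 626 + 827*F
E(2144, -1152) - j(1263) = (626 + 827*(-1152)) - 2*1263 = (626 - 952704) - 1*2526 = -952078 - 2526 = -954604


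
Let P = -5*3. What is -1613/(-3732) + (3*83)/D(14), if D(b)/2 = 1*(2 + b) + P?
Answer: 466247/3732 ≈ 124.93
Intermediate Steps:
P = -15
D(b) = -26 + 2*b (D(b) = 2*(1*(2 + b) - 15) = 2*((2 + b) - 15) = 2*(-13 + b) = -26 + 2*b)
-1613/(-3732) + (3*83)/D(14) = -1613/(-3732) + (3*83)/(-26 + 2*14) = -1613*(-1/3732) + 249/(-26 + 28) = 1613/3732 + 249/2 = 466247/3732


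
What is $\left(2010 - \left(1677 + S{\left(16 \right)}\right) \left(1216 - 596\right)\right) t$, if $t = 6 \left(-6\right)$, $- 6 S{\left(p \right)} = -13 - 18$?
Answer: $37473600$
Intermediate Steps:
$S{\left(p \right)} = \frac{31}{6}$ ($S{\left(p \right)} = - \frac{-13 - 18}{6} = \left(- \frac{1}{6}\right) \left(-31\right) = \frac{31}{6}$)
$t = -36$
$\left(2010 - \left(1677 + S{\left(16 \right)}\right) \left(1216 - 596\right)\right) t = \left(2010 - \left(1677 + \frac{31}{6}\right) \left(1216 - 596\right)\right) \left(-36\right) = \left(2010 - \frac{10093}{6} \cdot 620\right) \left(-36\right) = \left(2010 - \frac{3128830}{3}\right) \left(-36\right) = \left(- \frac{3122800}{3}\right) \left(-36\right) = 37473600$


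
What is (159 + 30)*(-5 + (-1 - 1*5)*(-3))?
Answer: 2457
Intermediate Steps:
(159 + 30)*(-5 + (-1 - 1*5)*(-3)) = 189*(-5 + (-1 - 5)*(-3)) = 189*(-5 - 6*(-3)) = 189*(-5 + 18) = 189*13 = 2457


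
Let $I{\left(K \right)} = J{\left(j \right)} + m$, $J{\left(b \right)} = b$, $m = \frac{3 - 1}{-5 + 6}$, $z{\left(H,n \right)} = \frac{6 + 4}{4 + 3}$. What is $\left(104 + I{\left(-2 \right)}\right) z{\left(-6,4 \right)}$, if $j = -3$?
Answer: $\frac{1030}{7} \approx 147.14$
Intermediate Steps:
$z{\left(H,n \right)} = \frac{10}{7}$
$m = 2$ ($m = \frac{2}{1} = 2 \cdot 1 = 2$)
$I{\left(K \right)} = -1$ ($I{\left(K \right)} = -3 + 2 = -1$)
$\left(104 + I{\left(-2 \right)}\right) z{\left(-6,4 \right)} = \left(104 - 1\right) \frac{10}{7} = 103 \cdot \frac{10}{7} = \frac{1030}{7}$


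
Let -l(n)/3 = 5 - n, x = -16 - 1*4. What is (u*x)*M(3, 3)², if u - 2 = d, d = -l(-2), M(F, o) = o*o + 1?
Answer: -46000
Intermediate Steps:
M(F, o) = 1 + o² (M(F, o) = o² + 1 = 1 + o²)
x = -20 (x = -16 - 4 = -20)
l(n) = -15 + 3*n (l(n) = -3*(5 - n) = -15 + 3*n)
d = 21 (d = -(-15 + 3*(-2)) = -(-15 - 6) = -1*(-21) = 21)
u = 23 (u = 2 + 21 = 23)
(u*x)*M(3, 3)² = (23*(-20))*(1 + 3²)² = -460*(1 + 9)² = -460*10² = -460*100 = -46000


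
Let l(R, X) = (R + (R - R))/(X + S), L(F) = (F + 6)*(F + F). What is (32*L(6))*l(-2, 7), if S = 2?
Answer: -1024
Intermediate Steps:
L(F) = 2*F*(6 + F) (L(F) = (6 + F)*(2*F) = 2*F*(6 + F))
l(R, X) = R/(2 + X) (l(R, X) = (R + (R - R))/(X + 2) = (R + 0)/(2 + X) = R/(2 + X))
(32*L(6))*l(-2, 7) = (32*(2*6*(6 + 6)))*(-2/(2 + 7)) = (32*(2*6*12))*(-2/9) = (32*144)*(-2*⅑) = 4608*(-2/9) = -1024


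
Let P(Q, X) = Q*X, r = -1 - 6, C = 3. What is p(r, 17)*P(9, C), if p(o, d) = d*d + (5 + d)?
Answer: 8397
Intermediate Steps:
r = -7
p(o, d) = 5 + d + d² (p(o, d) = d² + (5 + d) = 5 + d + d²)
p(r, 17)*P(9, C) = (5 + 17 + 17²)*(9*3) = (5 + 17 + 289)*27 = 311*27 = 8397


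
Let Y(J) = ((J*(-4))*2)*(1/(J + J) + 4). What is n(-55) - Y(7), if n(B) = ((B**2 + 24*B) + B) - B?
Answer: 1933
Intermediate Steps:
Y(J) = -8*J*(4 + 1/(2*J)) (Y(J) = (-4*J*2)*(1/(2*J) + 4) = (-8*J)*(1/(2*J) + 4) = (-8*J)*(4 + 1/(2*J)) = -8*J*(4 + 1/(2*J)))
n(B) = B**2 + 24*B (n(B) = (B**2 + 25*B) - B = B**2 + 24*B)
n(-55) - Y(7) = -55*(24 - 55) - (-4 - 32*7) = -55*(-31) - (-4 - 224) = 1705 - 1*(-228) = 1705 + 228 = 1933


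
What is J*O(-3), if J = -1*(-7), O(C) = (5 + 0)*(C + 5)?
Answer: 70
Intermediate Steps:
O(C) = 25 + 5*C (O(C) = 5*(5 + C) = 25 + 5*C)
J = 7
J*O(-3) = 7*(25 + 5*(-3)) = 7*(25 - 15) = 7*10 = 70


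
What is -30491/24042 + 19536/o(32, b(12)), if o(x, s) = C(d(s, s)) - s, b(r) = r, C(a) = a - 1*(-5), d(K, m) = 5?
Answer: -234872747/24042 ≈ -9769.3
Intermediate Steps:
C(a) = 5 + a (C(a) = a + 5 = 5 + a)
o(x, s) = 10 - s (o(x, s) = (5 + 5) - s = 10 - s)
-30491/24042 + 19536/o(32, b(12)) = -30491/24042 + 19536/(10 - 1*12) = -30491*1/24042 + 19536/(10 - 12) = -30491/24042 + 19536/(-2) = -30491/24042 + 19536*(-½) = -30491/24042 - 9768 = -234872747/24042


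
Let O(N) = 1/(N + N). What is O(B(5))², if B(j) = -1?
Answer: ¼ ≈ 0.25000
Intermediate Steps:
O(N) = 1/(2*N)
O(B(5))² = ((½)/(-1))² = ((½)*(-1))² = (-½)² = ¼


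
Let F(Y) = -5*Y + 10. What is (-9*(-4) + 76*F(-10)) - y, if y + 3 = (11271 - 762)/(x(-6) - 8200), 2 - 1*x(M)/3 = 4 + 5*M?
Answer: 37335993/8116 ≈ 4600.3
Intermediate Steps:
x(M) = -6 - 15*M (x(M) = 6 - 3*(4 + 5*M) = 6 + (-12 - 15*M) = -6 - 15*M)
F(Y) = 10 - 5*Y
y = -34857/8116 (y = -3 + (11271 - 762)/((-6 - 15*(-6)) - 8200) = -3 + 10509/((-6 + 90) - 8200) = -3 + 10509/(84 - 8200) = -3 + 10509/(-8116) = -3 + 10509*(-1/8116) = -3 - 10509/8116 = -34857/8116 ≈ -4.2948)
(-9*(-4) + 76*F(-10)) - y = (-9*(-4) + 76*(10 - 5*(-10))) - 1*(-34857/8116) = (36 + 76*(10 + 50)) + 34857/8116 = (36 + 76*60) + 34857/8116 = (36 + 4560) + 34857/8116 = 4596 + 34857/8116 = 37335993/8116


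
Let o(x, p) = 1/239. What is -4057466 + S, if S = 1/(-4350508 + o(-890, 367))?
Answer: -4218837147904765/1039771411 ≈ -4.0575e+6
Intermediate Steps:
o(x, p) = 1/239
S = -239/1039771411 (S = 1/(-4350508 + 1/239) = 1/(-1039771411/239) = -239/1039771411 ≈ -2.2986e-7)
-4057466 + S = -4057466 - 239/1039771411 = -4218837147904765/1039771411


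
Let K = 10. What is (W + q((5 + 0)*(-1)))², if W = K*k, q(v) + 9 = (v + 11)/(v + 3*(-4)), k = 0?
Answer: 25281/289 ≈ 87.478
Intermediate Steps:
q(v) = -9 + (11 + v)/(-12 + v) (q(v) = -9 + (v + 11)/(v + 3*(-4)) = -9 + (11 + v)/(v - 12) = -9 + (11 + v)/(-12 + v))
W = 0 (W = 10*0 = 0)
(W + q((5 + 0)*(-1)))² = (0 + (119 - 8*(5 + 0)*(-1))/(-12 + (5 + 0)*(-1)))² = (0 + (119 - 40*(-1))/(-12 + 5*(-1)))² = (0 + (119 - 8*(-5))/(-12 - 5))² = (0 + (119 + 40)/(-17))² = (0 - 1/17*159)² = (0 - 159/17)² = (-159/17)² = 25281/289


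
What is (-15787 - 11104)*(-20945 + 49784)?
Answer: -775509549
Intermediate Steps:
(-15787 - 11104)*(-20945 + 49784) = -26891*28839 = -775509549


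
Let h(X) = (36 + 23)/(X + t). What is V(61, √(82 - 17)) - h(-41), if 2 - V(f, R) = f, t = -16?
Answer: -3304/57 ≈ -57.965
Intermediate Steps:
h(X) = 59/(-16 + X) (h(X) = (36 + 23)/(X - 16) = 59/(-16 + X))
V(f, R) = 2 - f
V(61, √(82 - 17)) - h(-41) = (2 - 1*61) - 59/(-16 - 41) = (2 - 61) - 59/(-57) = -59 - 59*(-1)/57 = -59 - 1*(-59/57) = -59 + 59/57 = -3304/57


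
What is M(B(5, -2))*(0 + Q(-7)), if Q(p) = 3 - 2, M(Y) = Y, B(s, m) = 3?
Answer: 3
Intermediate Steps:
Q(p) = 1
M(B(5, -2))*(0 + Q(-7)) = 3*(0 + 1) = 3*1 = 3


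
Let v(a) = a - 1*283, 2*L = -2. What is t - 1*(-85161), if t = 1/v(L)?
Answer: 24185723/284 ≈ 85161.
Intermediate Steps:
L = -1 (L = (1/2)*(-2) = -1)
v(a) = -283 + a (v(a) = a - 283 = -283 + a)
t = -1/284 (t = 1/(-283 - 1) = 1/(-284) = -1/284 ≈ -0.0035211)
t - 1*(-85161) = -1/284 - 1*(-85161) = -1/284 + 85161 = 24185723/284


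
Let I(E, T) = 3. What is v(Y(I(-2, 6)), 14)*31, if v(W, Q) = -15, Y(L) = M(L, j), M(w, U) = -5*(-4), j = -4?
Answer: -465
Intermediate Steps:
M(w, U) = 20
Y(L) = 20
v(Y(I(-2, 6)), 14)*31 = -15*31 = -465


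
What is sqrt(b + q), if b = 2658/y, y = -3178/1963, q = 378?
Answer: I*sqrt(3191005965)/1589 ≈ 35.55*I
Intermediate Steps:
y = -3178/1963 (y = -3178*1/1963 = -3178/1963 ≈ -1.6189)
b = -2608827/1589 (b = 2658/(-3178/1963) = 2658*(-1963/3178) = -2608827/1589 ≈ -1641.8)
sqrt(b + q) = sqrt(-2608827/1589 + 378) = sqrt(-2008185/1589) = I*sqrt(3191005965)/1589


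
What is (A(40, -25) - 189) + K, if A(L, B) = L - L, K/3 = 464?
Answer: 1203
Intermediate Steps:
K = 1392 (K = 3*464 = 1392)
A(L, B) = 0
(A(40, -25) - 189) + K = (0 - 189) + 1392 = -189 + 1392 = 1203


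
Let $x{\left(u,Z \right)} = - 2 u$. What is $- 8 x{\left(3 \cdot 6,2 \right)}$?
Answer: $288$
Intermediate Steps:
$- 8 x{\left(3 \cdot 6,2 \right)} = - 8 \left(- 2 \cdot 3 \cdot 6\right) = - 8 \left(\left(-2\right) 18\right) = \left(-8\right) \left(-36\right) = 288$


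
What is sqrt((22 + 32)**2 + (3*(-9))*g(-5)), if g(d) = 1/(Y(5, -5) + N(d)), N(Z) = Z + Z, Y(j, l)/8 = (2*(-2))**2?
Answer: 3*sqrt(4511022)/118 ≈ 53.998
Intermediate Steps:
Y(j, l) = 128 (Y(j, l) = 8*(2*(-2))**2 = 8*(-4)**2 = 8*16 = 128)
N(Z) = 2*Z
g(d) = 1/(128 + 2*d)
sqrt((22 + 32)**2 + (3*(-9))*g(-5)) = sqrt((22 + 32)**2 + (3*(-9))*(1/(2*(64 - 5)))) = sqrt(54**2 - 27/(2*59)) = sqrt(2916 - 27/(2*59)) = sqrt(2916 - 27*1/118) = sqrt(2916 - 27/118) = sqrt(344061/118) = 3*sqrt(4511022)/118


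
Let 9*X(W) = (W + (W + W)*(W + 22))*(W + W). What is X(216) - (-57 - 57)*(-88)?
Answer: 4935504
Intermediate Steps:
X(W) = 2*W*(W + 2*W*(22 + W))/9 (X(W) = ((W + (W + W)*(W + 22))*(W + W))/9 = ((W + (2*W)*(22 + W))*(2*W))/9 = ((W + 2*W*(22 + W))*(2*W))/9 = (2*W*(W + 2*W*(22 + W)))/9 = 2*W*(W + 2*W*(22 + W))/9)
X(216) - (-57 - 57)*(-88) = 216²*(10 + (4/9)*216) - (-57 - 57)*(-88) = 46656*(10 + 96) - (-114)*(-88) = 46656*106 - 1*10032 = 4945536 - 10032 = 4935504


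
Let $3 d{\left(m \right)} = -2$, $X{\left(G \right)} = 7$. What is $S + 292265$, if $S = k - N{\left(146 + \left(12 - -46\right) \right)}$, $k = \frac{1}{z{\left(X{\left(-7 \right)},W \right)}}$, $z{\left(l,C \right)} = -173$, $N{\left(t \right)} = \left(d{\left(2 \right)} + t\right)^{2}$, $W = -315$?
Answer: $\frac{390683296}{1557} \approx 2.5092 \cdot 10^{5}$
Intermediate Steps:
$d{\left(m \right)} = - \frac{2}{3}$ ($d{\left(m \right)} = \frac{1}{3} \left(-2\right) = - \frac{2}{3}$)
$N{\left(t \right)} = \left(- \frac{2}{3} + t\right)^{2}$
$k = - \frac{1}{173}$ ($k = \frac{1}{-173} = - \frac{1}{173} \approx -0.0057803$)
$S = - \frac{64373309}{1557}$ ($S = - \frac{1}{173} - \frac{\left(-2 + 3 \left(146 + \left(12 - -46\right)\right)\right)^{2}}{9} = - \frac{1}{173} - \frac{\left(-2 + 3 \left(146 + \left(12 + 46\right)\right)\right)^{2}}{9} = - \frac{1}{173} - \frac{\left(-2 + 3 \left(146 + 58\right)\right)^{2}}{9} = - \frac{1}{173} - \frac{\left(-2 + 3 \cdot 204\right)^{2}}{9} = - \frac{1}{173} - \frac{\left(-2 + 612\right)^{2}}{9} = - \frac{1}{173} - \frac{610^{2}}{9} = - \frac{1}{173} - \frac{1}{9} \cdot 372100 = - \frac{1}{173} - \frac{372100}{9} = - \frac{64373309}{1557} \approx -41344.0$)
$S + 292265 = - \frac{64373309}{1557} + 292265 = \frac{390683296}{1557}$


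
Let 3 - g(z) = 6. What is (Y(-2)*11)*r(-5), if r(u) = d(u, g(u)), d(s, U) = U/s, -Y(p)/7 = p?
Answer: 462/5 ≈ 92.400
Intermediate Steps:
Y(p) = -7*p
g(z) = -3 (g(z) = 3 - 1*6 = 3 - 6 = -3)
r(u) = -3/u
(Y(-2)*11)*r(-5) = (-7*(-2)*11)*(-3/(-5)) = (14*11)*(-3*(-⅕)) = 154*(⅗) = 462/5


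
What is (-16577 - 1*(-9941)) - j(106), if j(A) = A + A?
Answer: -6848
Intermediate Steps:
j(A) = 2*A
(-16577 - 1*(-9941)) - j(106) = (-16577 - 1*(-9941)) - 2*106 = (-16577 + 9941) - 1*212 = -6636 - 212 = -6848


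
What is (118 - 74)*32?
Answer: 1408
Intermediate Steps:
(118 - 74)*32 = 44*32 = 1408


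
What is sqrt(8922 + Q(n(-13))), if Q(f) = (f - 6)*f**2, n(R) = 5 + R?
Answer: sqrt(8026) ≈ 89.588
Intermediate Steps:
Q(f) = f**2*(-6 + f) (Q(f) = (-6 + f)*f**2 = f**2*(-6 + f))
sqrt(8922 + Q(n(-13))) = sqrt(8922 + (5 - 13)**2*(-6 + (5 - 13))) = sqrt(8922 + (-8)**2*(-6 - 8)) = sqrt(8922 + 64*(-14)) = sqrt(8922 - 896) = sqrt(8026)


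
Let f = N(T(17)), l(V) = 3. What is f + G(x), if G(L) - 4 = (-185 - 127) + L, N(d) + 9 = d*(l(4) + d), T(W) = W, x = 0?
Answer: 23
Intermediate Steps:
N(d) = -9 + d*(3 + d)
f = 331 (f = -9 + 17² + 3*17 = -9 + 289 + 51 = 331)
G(L) = -308 + L (G(L) = 4 + ((-185 - 127) + L) = 4 + (-312 + L) = -308 + L)
f + G(x) = 331 + (-308 + 0) = 331 - 308 = 23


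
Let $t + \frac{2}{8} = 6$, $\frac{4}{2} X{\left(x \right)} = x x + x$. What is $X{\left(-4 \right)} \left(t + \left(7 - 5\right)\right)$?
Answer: $\frac{93}{2} \approx 46.5$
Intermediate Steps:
$X{\left(x \right)} = \frac{x}{2} + \frac{x^{2}}{2}$ ($X{\left(x \right)} = \frac{x x + x}{2} = \frac{x^{2} + x}{2} = \frac{x + x^{2}}{2} = \frac{x}{2} + \frac{x^{2}}{2}$)
$t = \frac{23}{4}$ ($t = - \frac{1}{4} + 6 = \frac{23}{4} \approx 5.75$)
$X{\left(-4 \right)} \left(t + \left(7 - 5\right)\right) = \frac{1}{2} \left(-4\right) \left(1 - 4\right) \left(\frac{23}{4} + \left(7 - 5\right)\right) = \frac{1}{2} \left(-4\right) \left(-3\right) \left(\frac{23}{4} + \left(7 - 5\right)\right) = 6 \left(\frac{23}{4} + 2\right) = 6 \cdot \frac{31}{4} = \frac{93}{2}$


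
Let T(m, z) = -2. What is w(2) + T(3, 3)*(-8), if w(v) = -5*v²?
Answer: -4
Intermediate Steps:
w(2) + T(3, 3)*(-8) = -5*2² - 2*(-8) = -5*4 + 16 = -20 + 16 = -4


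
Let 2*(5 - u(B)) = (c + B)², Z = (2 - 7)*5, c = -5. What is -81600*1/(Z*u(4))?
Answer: 2176/3 ≈ 725.33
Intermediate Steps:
Z = -25 (Z = -5*5 = -25)
u(B) = 5 - (-5 + B)²/2
-81600*1/(Z*u(4)) = -81600*(-1/(25*(5 - (-5 + 4)²/2))) = -81600*(-1/(25*(5 - ½*(-1)²))) = -81600*(-1/(25*(5 - ½*1))) = -81600*(-1/(25*(5 - ½))) = -81600/((9/2)*(-25)) = -81600/(-225/2) = -81600*(-2/225) = 2176/3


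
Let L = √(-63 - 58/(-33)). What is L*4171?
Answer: 4171*I*√66693/33 ≈ 32641.0*I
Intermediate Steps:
L = I*√66693/33 (L = √(-63 - 58*(-1/33)) = √(-63 + 58/33) = √(-2021/33) = I*√66693/33 ≈ 7.8258*I)
L*4171 = (I*√66693/33)*4171 = 4171*I*√66693/33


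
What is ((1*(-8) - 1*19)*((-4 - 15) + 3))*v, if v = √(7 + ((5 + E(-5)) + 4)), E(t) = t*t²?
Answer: 432*I*√109 ≈ 4510.2*I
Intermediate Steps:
E(t) = t³
v = I*√109 (v = √(7 + ((5 + (-5)³) + 4)) = √(7 + ((5 - 125) + 4)) = √(7 + (-120 + 4)) = √(7 - 116) = √(-109) = I*√109 ≈ 10.44*I)
((1*(-8) - 1*19)*((-4 - 15) + 3))*v = ((1*(-8) - 1*19)*((-4 - 15) + 3))*(I*√109) = ((-8 - 19)*(-19 + 3))*(I*√109) = (-27*(-16))*(I*√109) = 432*(I*√109) = 432*I*√109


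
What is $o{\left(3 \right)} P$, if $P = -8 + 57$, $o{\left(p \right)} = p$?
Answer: $147$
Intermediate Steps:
$P = 49$
$o{\left(3 \right)} P = 3 \cdot 49 = 147$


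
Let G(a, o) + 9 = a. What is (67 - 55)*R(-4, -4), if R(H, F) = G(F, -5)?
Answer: -156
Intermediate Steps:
G(a, o) = -9 + a
R(H, F) = -9 + F
(67 - 55)*R(-4, -4) = (67 - 55)*(-9 - 4) = 12*(-13) = -156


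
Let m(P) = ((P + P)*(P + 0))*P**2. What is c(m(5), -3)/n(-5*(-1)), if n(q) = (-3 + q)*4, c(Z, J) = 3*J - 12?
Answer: -21/8 ≈ -2.6250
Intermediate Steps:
m(P) = 2*P**4 (m(P) = ((2*P)*P)*P**2 = (2*P**2)*P**2 = 2*P**4)
c(Z, J) = -12 + 3*J
n(q) = -12 + 4*q
c(m(5), -3)/n(-5*(-1)) = (-12 + 3*(-3))/(-12 + 4*(-5*(-1))) = (-12 - 9)/(-12 + 4*5) = -21/(-12 + 20) = -21/8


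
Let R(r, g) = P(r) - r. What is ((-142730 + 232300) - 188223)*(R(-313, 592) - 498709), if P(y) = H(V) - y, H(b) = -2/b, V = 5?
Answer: 245687108301/5 ≈ 4.9137e+10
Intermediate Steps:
P(y) = -2/5 - y
R(r, g) = -2/5 - 2*r (R(r, g) = (-2/5 - r) - r = -2/5 - 2*r)
((-142730 + 232300) - 188223)*(R(-313, 592) - 498709) = ((-142730 + 232300) - 188223)*((-2/5 - 2*(-313)) - 498709) = (89570 - 188223)*((-2/5 + 626) - 498709) = -98653*(3128/5 - 498709) = -98653*(-2490417/5) = 245687108301/5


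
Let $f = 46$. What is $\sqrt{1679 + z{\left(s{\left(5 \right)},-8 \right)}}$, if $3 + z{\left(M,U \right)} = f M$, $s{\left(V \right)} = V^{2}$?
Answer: $3 \sqrt{314} \approx 53.16$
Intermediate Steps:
$z{\left(M,U \right)} = -3 + 46 M$
$\sqrt{1679 + z{\left(s{\left(5 \right)},-8 \right)}} = \sqrt{1679 - \left(3 - 46 \cdot 5^{2}\right)} = \sqrt{1679 + \left(-3 + 46 \cdot 25\right)} = \sqrt{1679 + \left(-3 + 1150\right)} = \sqrt{1679 + 1147} = \sqrt{2826} = 3 \sqrt{314}$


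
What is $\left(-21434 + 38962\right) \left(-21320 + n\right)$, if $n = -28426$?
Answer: $-871947888$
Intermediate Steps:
$\left(-21434 + 38962\right) \left(-21320 + n\right) = \left(-21434 + 38962\right) \left(-21320 - 28426\right) = 17528 \left(-49746\right) = -871947888$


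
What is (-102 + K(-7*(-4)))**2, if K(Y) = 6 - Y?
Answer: 15376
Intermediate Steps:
(-102 + K(-7*(-4)))**2 = (-102 + (6 - (-7)*(-4)))**2 = (-102 + (6 - 1*28))**2 = (-102 + (6 - 28))**2 = (-102 - 22)**2 = (-124)**2 = 15376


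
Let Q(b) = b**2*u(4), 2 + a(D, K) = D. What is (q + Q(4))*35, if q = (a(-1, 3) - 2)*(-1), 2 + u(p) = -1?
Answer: -1505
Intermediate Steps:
u(p) = -3 (u(p) = -2 - 1 = -3)
a(D, K) = -2 + D
Q(b) = -3*b**2 (Q(b) = b**2*(-3) = -3*b**2)
q = 5 (q = ((-2 - 1) - 2)*(-1) = (-3 - 2)*(-1) = -5*(-1) = 5)
(q + Q(4))*35 = (5 - 3*4**2)*35 = (5 - 3*16)*35 = (5 - 48)*35 = -43*35 = -1505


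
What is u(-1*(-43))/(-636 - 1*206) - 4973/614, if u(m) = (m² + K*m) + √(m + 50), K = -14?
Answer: -1238231/129247 - √93/842 ≈ -9.5918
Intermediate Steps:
u(m) = m² + √(50 + m) - 14*m (u(m) = (m² - 14*m) + √(m + 50) = (m² - 14*m) + √(50 + m) = m² + √(50 + m) - 14*m)
u(-1*(-43))/(-636 - 1*206) - 4973/614 = ((-1*(-43))² + √(50 - 1*(-43)) - (-14)*(-43))/(-636 - 1*206) - 4973/614 = (43² + √(50 + 43) - 14*43)/(-636 - 206) - 4973*1/614 = (1849 + √93 - 602)/(-842) - 4973/614 = (1247 + √93)*(-1/842) - 4973/614 = (-1247/842 - √93/842) - 4973/614 = -1238231/129247 - √93/842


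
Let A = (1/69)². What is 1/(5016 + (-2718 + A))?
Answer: 4761/10940779 ≈ 0.00043516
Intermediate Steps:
A = 1/4761 (A = (1/69)² = 1/4761 ≈ 0.00021004)
1/(5016 + (-2718 + A)) = 1/(5016 + (-2718 + 1/4761)) = 1/(5016 - 12940397/4761) = 1/(10940779/4761) = 4761/10940779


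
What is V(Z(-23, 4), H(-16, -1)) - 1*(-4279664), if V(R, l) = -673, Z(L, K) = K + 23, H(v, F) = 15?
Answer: 4278991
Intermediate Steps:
Z(L, K) = 23 + K
V(Z(-23, 4), H(-16, -1)) - 1*(-4279664) = -673 - 1*(-4279664) = -673 + 4279664 = 4278991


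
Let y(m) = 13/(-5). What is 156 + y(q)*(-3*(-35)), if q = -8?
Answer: -117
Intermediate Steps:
y(m) = -13/5 (y(m) = 13*(-1/5) = -13/5)
156 + y(q)*(-3*(-35)) = 156 - (-39)*(-35)/5 = 156 - 13/5*105 = 156 - 273 = -117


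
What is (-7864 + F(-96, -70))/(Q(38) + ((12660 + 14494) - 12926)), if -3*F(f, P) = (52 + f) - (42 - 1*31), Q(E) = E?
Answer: -23537/42798 ≈ -0.54996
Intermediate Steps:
F(f, P) = -41/3 - f/3 (F(f, P) = -((52 + f) - (42 - 1*31))/3 = -((52 + f) - (42 - 31))/3 = -((52 + f) - 1*11)/3 = -((52 + f) - 11)/3 = -(41 + f)/3 = -41/3 - f/3)
(-7864 + F(-96, -70))/(Q(38) + ((12660 + 14494) - 12926)) = (-7864 + (-41/3 - 1/3*(-96)))/(38 + ((12660 + 14494) - 12926)) = (-7864 + (-41/3 + 32))/(38 + (27154 - 12926)) = (-7864 + 55/3)/(38 + 14228) = -23537/3/14266 = -23537/3*1/14266 = -23537/42798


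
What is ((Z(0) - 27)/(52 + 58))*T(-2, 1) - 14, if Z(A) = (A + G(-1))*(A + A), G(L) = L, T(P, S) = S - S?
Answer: -14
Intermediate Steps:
T(P, S) = 0
Z(A) = 2*A*(-1 + A) (Z(A) = (A - 1)*(A + A) = (-1 + A)*(2*A) = 2*A*(-1 + A))
((Z(0) - 27)/(52 + 58))*T(-2, 1) - 14 = ((2*0*(-1 + 0) - 27)/(52 + 58))*0 - 14 = ((2*0*(-1) - 27)/110)*0 - 14 = ((0 - 27)*(1/110))*0 - 14 = -27*1/110*0 - 14 = -27/110*0 - 14 = 0 - 14 = -14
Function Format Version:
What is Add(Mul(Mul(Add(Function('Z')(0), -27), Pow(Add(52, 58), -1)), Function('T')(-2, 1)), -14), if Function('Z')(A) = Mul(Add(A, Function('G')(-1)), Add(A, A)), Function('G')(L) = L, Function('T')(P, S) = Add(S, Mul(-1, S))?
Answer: -14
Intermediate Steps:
Function('T')(P, S) = 0
Function('Z')(A) = Mul(2, A, Add(-1, A)) (Function('Z')(A) = Mul(Add(A, -1), Add(A, A)) = Mul(Add(-1, A), Mul(2, A)) = Mul(2, A, Add(-1, A)))
Add(Mul(Mul(Add(Function('Z')(0), -27), Pow(Add(52, 58), -1)), Function('T')(-2, 1)), -14) = Add(Mul(Mul(Add(Mul(2, 0, Add(-1, 0)), -27), Pow(Add(52, 58), -1)), 0), -14) = Add(Mul(Mul(Add(Mul(2, 0, -1), -27), Pow(110, -1)), 0), -14) = Add(Mul(Mul(Add(0, -27), Rational(1, 110)), 0), -14) = Add(Mul(Mul(-27, Rational(1, 110)), 0), -14) = Add(Mul(Rational(-27, 110), 0), -14) = Add(0, -14) = -14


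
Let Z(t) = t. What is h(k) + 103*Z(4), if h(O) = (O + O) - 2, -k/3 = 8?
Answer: 362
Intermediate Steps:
k = -24 (k = -3*8 = -24)
h(O) = -2 + 2*O (h(O) = 2*O - 2 = -2 + 2*O)
h(k) + 103*Z(4) = (-2 + 2*(-24)) + 103*4 = (-2 - 48) + 412 = -50 + 412 = 362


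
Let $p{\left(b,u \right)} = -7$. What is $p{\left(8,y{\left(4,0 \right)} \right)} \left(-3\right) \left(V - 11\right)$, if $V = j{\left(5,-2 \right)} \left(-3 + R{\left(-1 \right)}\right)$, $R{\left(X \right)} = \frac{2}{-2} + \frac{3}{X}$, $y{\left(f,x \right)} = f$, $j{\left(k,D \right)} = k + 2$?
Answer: $-1260$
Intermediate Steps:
$j{\left(k,D \right)} = 2 + k$
$R{\left(X \right)} = -1 + \frac{3}{X}$ ($R{\left(X \right)} = 2 \left(- \frac{1}{2}\right) + \frac{3}{X} = -1 + \frac{3}{X}$)
$V = -49$ ($V = \left(2 + 5\right) \left(-3 + \frac{3 - -1}{-1}\right) = 7 \left(-3 - \left(3 + 1\right)\right) = 7 \left(-3 - 4\right) = 7 \left(-7\right) = -49$)
$p{\left(8,y{\left(4,0 \right)} \right)} \left(-3\right) \left(V - 11\right) = \left(-7\right) \left(-3\right) \left(-49 - 11\right) = 21 \left(-60\right) = -1260$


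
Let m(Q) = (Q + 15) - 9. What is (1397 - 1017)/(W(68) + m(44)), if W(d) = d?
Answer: 190/59 ≈ 3.2203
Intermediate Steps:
m(Q) = 6 + Q (m(Q) = (15 + Q) - 9 = 6 + Q)
(1397 - 1017)/(W(68) + m(44)) = (1397 - 1017)/(68 + (6 + 44)) = 380/(68 + 50) = 380/118 = 380*(1/118) = 190/59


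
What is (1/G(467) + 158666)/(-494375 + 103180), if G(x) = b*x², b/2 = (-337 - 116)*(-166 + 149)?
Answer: -532960169438149/1314026656519710 ≈ -0.40559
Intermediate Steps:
b = 15402 (b = 2*((-337 - 116)*(-166 + 149)) = 2*(-453*(-17)) = 2*7701 = 15402)
G(x) = 15402*x²
(1/G(467) + 158666)/(-494375 + 103180) = (1/(15402*467²) + 158666)/(-494375 + 103180) = (1/(15402*218089) + 158666)/(-391195) = (1/3359006778 + 158666)*(-1/391195) = (532960169438149/3359006778)*(-1/391195) = -532960169438149/1314026656519710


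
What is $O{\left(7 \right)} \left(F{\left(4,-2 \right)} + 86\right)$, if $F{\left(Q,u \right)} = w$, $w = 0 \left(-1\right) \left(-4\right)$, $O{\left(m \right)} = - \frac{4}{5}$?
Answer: $- \frac{344}{5} \approx -68.8$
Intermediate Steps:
$O{\left(m \right)} = - \frac{4}{5}$ ($O{\left(m \right)} = \left(-4\right) \frac{1}{5} = - \frac{4}{5}$)
$w = 0$ ($w = 0 \left(-4\right) = 0$)
$F{\left(Q,u \right)} = 0$
$O{\left(7 \right)} \left(F{\left(4,-2 \right)} + 86\right) = - \frac{4 \left(0 + 86\right)}{5} = \left(- \frac{4}{5}\right) 86 = - \frac{344}{5}$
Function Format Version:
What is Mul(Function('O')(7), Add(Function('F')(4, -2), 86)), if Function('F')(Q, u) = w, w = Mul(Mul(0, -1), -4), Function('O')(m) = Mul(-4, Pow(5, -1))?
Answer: Rational(-344, 5) ≈ -68.800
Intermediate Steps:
Function('O')(m) = Rational(-4, 5) (Function('O')(m) = Mul(-4, Rational(1, 5)) = Rational(-4, 5))
w = 0 (w = Mul(0, -4) = 0)
Function('F')(Q, u) = 0
Mul(Function('O')(7), Add(Function('F')(4, -2), 86)) = Mul(Rational(-4, 5), Add(0, 86)) = Mul(Rational(-4, 5), 86) = Rational(-344, 5)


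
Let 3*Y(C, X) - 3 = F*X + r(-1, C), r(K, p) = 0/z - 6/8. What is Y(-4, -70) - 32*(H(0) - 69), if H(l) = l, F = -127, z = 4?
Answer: 62065/12 ≈ 5172.1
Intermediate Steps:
r(K, p) = -¾ (r(K, p) = 0/4 - 6/8 = 0*(¼) - 6*⅛ = 0 - ¾ = -¾)
Y(C, X) = ¾ - 127*X/3 (Y(C, X) = 1 + (-127*X - ¾)/3 = 1 + (-¾ - 127*X)/3 = 1 + (-¼ - 127*X/3) = ¾ - 127*X/3)
Y(-4, -70) - 32*(H(0) - 69) = (¾ - 127/3*(-70)) - 32*(0 - 69) = (¾ + 8890/3) - 32*(-69) = 35569/12 - 1*(-2208) = 35569/12 + 2208 = 62065/12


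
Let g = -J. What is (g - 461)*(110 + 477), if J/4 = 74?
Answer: -444359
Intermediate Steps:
J = 296 (J = 4*74 = 296)
g = -296 (g = -1*296 = -296)
(g - 461)*(110 + 477) = (-296 - 461)*(110 + 477) = -757*587 = -444359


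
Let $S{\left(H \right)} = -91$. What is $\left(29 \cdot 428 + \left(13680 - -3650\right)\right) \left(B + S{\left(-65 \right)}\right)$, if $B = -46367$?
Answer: $-1381753836$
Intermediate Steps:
$\left(29 \cdot 428 + \left(13680 - -3650\right)\right) \left(B + S{\left(-65 \right)}\right) = \left(29 \cdot 428 + \left(13680 - -3650\right)\right) \left(-46367 - 91\right) = \left(12412 + \left(13680 + 3650\right)\right) \left(-46458\right) = \left(12412 + 17330\right) \left(-46458\right) = 29742 \left(-46458\right) = -1381753836$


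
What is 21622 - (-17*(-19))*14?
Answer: 17100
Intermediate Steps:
21622 - (-17*(-19))*14 = 21622 - 323*14 = 21622 - 1*4522 = 21622 - 4522 = 17100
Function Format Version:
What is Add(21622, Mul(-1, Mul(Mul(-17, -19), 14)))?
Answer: 17100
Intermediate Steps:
Add(21622, Mul(-1, Mul(Mul(-17, -19), 14))) = Add(21622, Mul(-1, Mul(323, 14))) = Add(21622, Mul(-1, 4522)) = Add(21622, -4522) = 17100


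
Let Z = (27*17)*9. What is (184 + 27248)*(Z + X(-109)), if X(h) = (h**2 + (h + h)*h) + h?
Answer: 1088090280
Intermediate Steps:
X(h) = h + 3*h**2 (X(h) = (h**2 + (2*h)*h) + h = (h**2 + 2*h**2) + h = 3*h**2 + h = h + 3*h**2)
Z = 4131 (Z = 459*9 = 4131)
(184 + 27248)*(Z + X(-109)) = (184 + 27248)*(4131 - 109*(1 + 3*(-109))) = 27432*(4131 - 109*(1 - 327)) = 27432*(4131 - 109*(-326)) = 27432*(4131 + 35534) = 27432*39665 = 1088090280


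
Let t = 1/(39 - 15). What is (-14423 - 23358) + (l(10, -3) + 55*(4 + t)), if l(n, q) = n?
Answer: -901169/24 ≈ -37549.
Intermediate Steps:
t = 1/24 ≈ 0.041667
(-14423 - 23358) + (l(10, -3) + 55*(4 + t)) = (-14423 - 23358) + (10 + 55*(4 + 1/24)) = -37781 + (10 + 55*(97/24)) = -37781 + (10 + 5335/24) = -37781 + 5575/24 = -901169/24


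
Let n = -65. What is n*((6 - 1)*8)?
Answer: -2600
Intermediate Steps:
n*((6 - 1)*8) = -65*(6 - 1)*8 = -325*8 = -65*40 = -2600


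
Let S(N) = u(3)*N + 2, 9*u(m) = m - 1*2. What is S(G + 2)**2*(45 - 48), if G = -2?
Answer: -12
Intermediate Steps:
u(m) = -2/9 + m/9 (u(m) = (m - 1*2)/9 = (m - 2)/9 = (-2 + m)/9 = -2/9 + m/9)
S(N) = 2 + N/9 (S(N) = (-2/9 + (1/9)*3)*N + 2 = (-2/9 + 1/3)*N + 2 = N/9 + 2 = 2 + N/9)
S(G + 2)**2*(45 - 48) = (2 + (-2 + 2)/9)**2*(45 - 48) = (2 + (1/9)*0)**2*(-3) = (2 + 0)**2*(-3) = 2**2*(-3) = 4*(-3) = -12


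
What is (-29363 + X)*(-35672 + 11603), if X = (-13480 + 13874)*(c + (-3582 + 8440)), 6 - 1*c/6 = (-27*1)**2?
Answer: -4224518673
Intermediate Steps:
c = -4338 (c = 36 - 6*(-27*1)**2 = 36 - 6*(-27)**2 = 36 - 6*729 = 36 - 4374 = -4338)
X = 204880 (X = (-13480 + 13874)*(-4338 + (-3582 + 8440)) = 394*(-4338 + 4858) = 394*520 = 204880)
(-29363 + X)*(-35672 + 11603) = (-29363 + 204880)*(-35672 + 11603) = 175517*(-24069) = -4224518673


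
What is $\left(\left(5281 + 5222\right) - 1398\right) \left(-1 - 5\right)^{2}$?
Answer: $327780$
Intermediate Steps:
$\left(\left(5281 + 5222\right) - 1398\right) \left(-1 - 5\right)^{2} = \left(10503 - 1398\right) \left(-6\right)^{2} = 9105 \cdot 36 = 327780$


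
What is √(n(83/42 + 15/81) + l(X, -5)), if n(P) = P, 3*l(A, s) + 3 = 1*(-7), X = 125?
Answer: I*√18606/126 ≈ 1.0826*I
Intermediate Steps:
l(A, s) = -10/3 (l(A, s) = -1 + (1*(-7))/3 = -1 + (⅓)*(-7) = -1 - 7/3 = -10/3)
√(n(83/42 + 15/81) + l(X, -5)) = √((83/42 + 15/81) - 10/3) = √((83*(1/42) + 15*(1/81)) - 10/3) = √((83/42 + 5/27) - 10/3) = √(817/378 - 10/3) = √(-443/378) = I*√18606/126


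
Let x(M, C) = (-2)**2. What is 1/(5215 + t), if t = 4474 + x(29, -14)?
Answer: 1/9693 ≈ 0.00010317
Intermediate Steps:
x(M, C) = 4
t = 4478 (t = 4474 + 4 = 4478)
1/(5215 + t) = 1/(5215 + 4478) = 1/9693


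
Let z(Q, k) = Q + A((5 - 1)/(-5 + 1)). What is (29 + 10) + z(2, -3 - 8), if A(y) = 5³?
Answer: 166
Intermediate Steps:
A(y) = 125
z(Q, k) = 125 + Q (z(Q, k) = Q + 125 = 125 + Q)
(29 + 10) + z(2, -3 - 8) = (29 + 10) + (125 + 2) = 39 + 127 = 166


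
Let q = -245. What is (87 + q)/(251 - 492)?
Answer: 158/241 ≈ 0.65560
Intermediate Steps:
(87 + q)/(251 - 492) = (87 - 245)/(251 - 492) = -158/(-241) = -158*(-1/241) = 158/241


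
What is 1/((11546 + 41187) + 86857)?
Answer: 1/139590 ≈ 7.1638e-6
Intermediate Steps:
1/((11546 + 41187) + 86857) = 1/(52733 + 86857) = 1/139590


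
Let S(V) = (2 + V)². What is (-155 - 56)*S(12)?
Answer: -41356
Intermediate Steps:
(-155 - 56)*S(12) = (-155 - 56)*(2 + 12)² = -211*14² = -211*196 = -41356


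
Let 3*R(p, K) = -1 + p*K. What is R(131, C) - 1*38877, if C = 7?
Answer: -115715/3 ≈ -38572.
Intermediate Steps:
R(p, K) = -⅓ + K*p/3 (R(p, K) = (-1 + p*K)/3 = (-1 + K*p)/3 = -⅓ + K*p/3)
R(131, C) - 1*38877 = (-⅓ + (⅓)*7*131) - 1*38877 = (-⅓ + 917/3) - 38877 = 916/3 - 38877 = -115715/3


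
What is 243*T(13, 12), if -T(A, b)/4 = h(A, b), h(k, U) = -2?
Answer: 1944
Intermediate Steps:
T(A, b) = 8 (T(A, b) = -4*(-2) = 8)
243*T(13, 12) = 243*8 = 1944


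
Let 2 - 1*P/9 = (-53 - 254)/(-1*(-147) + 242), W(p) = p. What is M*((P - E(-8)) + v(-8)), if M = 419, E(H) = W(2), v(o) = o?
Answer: 2461625/389 ≈ 6328.1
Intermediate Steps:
E(H) = 2
P = 9765/389 (P = 18 - 9*(-53 - 254)/(-1*(-147) + 242) = 18 - (-2763)/(147 + 242) = 18 - (-2763)/389 = 18 - 9*(-307/389) = 18 + 2763/389 = 9765/389 ≈ 25.103)
M*((P - E(-8)) + v(-8)) = 419*((9765/389 - 1*2) - 8) = 419*((9765/389 - 2) - 8) = 419*(8987/389 - 8) = 419*(5875/389) = 2461625/389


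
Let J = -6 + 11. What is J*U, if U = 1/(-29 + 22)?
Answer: -5/7 ≈ -0.71429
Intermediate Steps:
J = 5
U = -1/7 (U = 1/(-7) = -1/7 ≈ -0.14286)
J*U = 5*(-1/7) = -5/7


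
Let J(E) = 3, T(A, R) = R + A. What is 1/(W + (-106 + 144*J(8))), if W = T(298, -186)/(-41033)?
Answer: 41033/13376646 ≈ 0.0030675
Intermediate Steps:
T(A, R) = A + R
W = -112/41033 (W = (298 - 186)/(-41033) = 112*(-1/41033) = -112/41033 ≈ -0.0027295)
1/(W + (-106 + 144*J(8))) = 1/(-112/41033 + (-106 + 144*3)) = 1/(-112/41033 + (-106 + 432)) = 1/(-112/41033 + 326) = 1/(13376646/41033) = 41033/13376646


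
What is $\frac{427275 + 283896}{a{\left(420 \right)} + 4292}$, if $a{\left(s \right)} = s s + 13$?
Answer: $\frac{237057}{60235} \approx 3.9355$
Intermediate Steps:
$a{\left(s \right)} = 13 + s^{2}$ ($a{\left(s \right)} = s^{2} + 13 = 13 + s^{2}$)
$\frac{427275 + 283896}{a{\left(420 \right)} + 4292} = \frac{427275 + 283896}{\left(13 + 420^{2}\right) + 4292} = \frac{711171}{\left(13 + 176400\right) + 4292} = \frac{711171}{176413 + 4292} = \frac{711171}{180705} = 711171 \cdot \frac{1}{180705} = \frac{237057}{60235}$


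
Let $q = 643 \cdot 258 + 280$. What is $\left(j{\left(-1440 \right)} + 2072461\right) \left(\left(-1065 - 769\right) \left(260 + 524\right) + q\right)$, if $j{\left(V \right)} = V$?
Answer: $-2633680127322$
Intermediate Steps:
$q = 166174$ ($q = 165894 + 280 = 166174$)
$\left(j{\left(-1440 \right)} + 2072461\right) \left(\left(-1065 - 769\right) \left(260 + 524\right) + q\right) = \left(-1440 + 2072461\right) \left(\left(-1065 - 769\right) \left(260 + 524\right) + 166174\right) = 2071021 \left(\left(-1834\right) 784 + 166174\right) = 2071021 \left(-1437856 + 166174\right) = 2071021 \left(-1271682\right) = -2633680127322$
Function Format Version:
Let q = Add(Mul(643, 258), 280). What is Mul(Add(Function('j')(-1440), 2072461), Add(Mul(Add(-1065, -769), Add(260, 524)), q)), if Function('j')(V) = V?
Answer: -2633680127322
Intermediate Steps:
q = 166174 (q = Add(165894, 280) = 166174)
Mul(Add(Function('j')(-1440), 2072461), Add(Mul(Add(-1065, -769), Add(260, 524)), q)) = Mul(Add(-1440, 2072461), Add(Mul(Add(-1065, -769), Add(260, 524)), 166174)) = Mul(2071021, Add(Mul(-1834, 784), 166174)) = Mul(2071021, Add(-1437856, 166174)) = Mul(2071021, -1271682) = -2633680127322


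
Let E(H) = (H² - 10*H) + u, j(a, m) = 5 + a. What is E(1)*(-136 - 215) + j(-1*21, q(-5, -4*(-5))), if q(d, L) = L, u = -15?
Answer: 8408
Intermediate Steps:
E(H) = -15 + H² - 10*H (E(H) = (H² - 10*H) - 15 = -15 + H² - 10*H)
E(1)*(-136 - 215) + j(-1*21, q(-5, -4*(-5))) = (-15 + 1² - 10*1)*(-136 - 215) + (5 - 1*21) = (-15 + 1 - 10)*(-351) + (5 - 21) = -24*(-351) - 16 = 8424 - 16 = 8408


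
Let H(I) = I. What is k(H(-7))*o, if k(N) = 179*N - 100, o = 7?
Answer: -9471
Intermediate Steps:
k(N) = -100 + 179*N
k(H(-7))*o = (-100 + 179*(-7))*7 = (-100 - 1253)*7 = -1353*7 = -9471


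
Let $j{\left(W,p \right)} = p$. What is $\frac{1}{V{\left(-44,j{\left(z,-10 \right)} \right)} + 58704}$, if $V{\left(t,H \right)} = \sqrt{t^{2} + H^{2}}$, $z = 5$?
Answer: $\frac{14676}{861539395} - \frac{\sqrt{509}}{1723078790} \approx 1.7022 \cdot 10^{-5}$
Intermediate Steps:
$V{\left(t,H \right)} = \sqrt{H^{2} + t^{2}}$
$\frac{1}{V{\left(-44,j{\left(z,-10 \right)} \right)} + 58704} = \frac{1}{\sqrt{\left(-10\right)^{2} + \left(-44\right)^{2}} + 58704} = \frac{1}{\sqrt{100 + 1936} + 58704} = \frac{1}{\sqrt{2036} + 58704} = \frac{1}{2 \sqrt{509} + 58704} = \frac{1}{58704 + 2 \sqrt{509}}$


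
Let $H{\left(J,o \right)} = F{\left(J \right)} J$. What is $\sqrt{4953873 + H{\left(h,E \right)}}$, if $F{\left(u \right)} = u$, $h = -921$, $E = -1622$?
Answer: $\sqrt{5802114} \approx 2408.8$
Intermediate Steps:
$H{\left(J,o \right)} = J^{2}$ ($H{\left(J,o \right)} = J J = J^{2}$)
$\sqrt{4953873 + H{\left(h,E \right)}} = \sqrt{4953873 + \left(-921\right)^{2}} = \sqrt{4953873 + 848241} = \sqrt{5802114}$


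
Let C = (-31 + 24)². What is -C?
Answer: -49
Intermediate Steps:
C = 49 (C = (-7)² = 49)
-C = -1*49 = -49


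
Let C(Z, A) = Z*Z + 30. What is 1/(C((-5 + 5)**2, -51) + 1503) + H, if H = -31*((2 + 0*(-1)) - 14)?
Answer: 570277/1533 ≈ 372.00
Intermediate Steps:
C(Z, A) = 30 + Z**2 (C(Z, A) = Z**2 + 30 = 30 + Z**2)
H = 372 (H = -31*((2 + 0) - 14) = -31*(2 - 14) = -31*(-12) = 372)
1/(C((-5 + 5)**2, -51) + 1503) + H = 1/((30 + ((-5 + 5)**2)**2) + 1503) + 372 = 1/((30 + (0**2)**2) + 1503) + 372 = 1/((30 + 0**2) + 1503) + 372 = 1/((30 + 0) + 1503) + 372 = 1/(30 + 1503) + 372 = 1/1533 + 372 = 570277/1533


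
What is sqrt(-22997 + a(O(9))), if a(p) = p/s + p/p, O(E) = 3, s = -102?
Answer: I*sqrt(26583410)/34 ≈ 151.64*I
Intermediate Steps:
a(p) = 1 - p/102 (a(p) = p/(-102) + p/p = p*(-1/102) + 1 = -p/102 + 1 = 1 - p/102)
sqrt(-22997 + a(O(9))) = sqrt(-22997 + (1 - 1/102*3)) = sqrt(-22997 + (1 - 1/34)) = sqrt(-22997 + 33/34) = sqrt(-781865/34) = I*sqrt(26583410)/34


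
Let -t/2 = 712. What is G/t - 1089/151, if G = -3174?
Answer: -535731/107512 ≈ -4.9830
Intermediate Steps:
t = -1424 (t = -2*712 = -1424)
G/t - 1089/151 = -3174/(-1424) - 1089/151 = -3174*(-1/1424) - 1089*1/151 = 1587/712 - 1089/151 = -535731/107512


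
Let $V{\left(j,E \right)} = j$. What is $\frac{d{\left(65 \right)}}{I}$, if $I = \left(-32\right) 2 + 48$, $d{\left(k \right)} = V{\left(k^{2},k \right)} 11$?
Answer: $- \frac{46475}{16} \approx -2904.7$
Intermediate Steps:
$d{\left(k \right)} = 11 k^{2}$ ($d{\left(k \right)} = k^{2} \cdot 11 = 11 k^{2}$)
$I = -16$ ($I = -64 + 48 = -16$)
$\frac{d{\left(65 \right)}}{I} = \frac{11 \cdot 65^{2}}{-16} = 11 \cdot 4225 \left(- \frac{1}{16}\right) = 46475 \left(- \frac{1}{16}\right) = - \frac{46475}{16}$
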